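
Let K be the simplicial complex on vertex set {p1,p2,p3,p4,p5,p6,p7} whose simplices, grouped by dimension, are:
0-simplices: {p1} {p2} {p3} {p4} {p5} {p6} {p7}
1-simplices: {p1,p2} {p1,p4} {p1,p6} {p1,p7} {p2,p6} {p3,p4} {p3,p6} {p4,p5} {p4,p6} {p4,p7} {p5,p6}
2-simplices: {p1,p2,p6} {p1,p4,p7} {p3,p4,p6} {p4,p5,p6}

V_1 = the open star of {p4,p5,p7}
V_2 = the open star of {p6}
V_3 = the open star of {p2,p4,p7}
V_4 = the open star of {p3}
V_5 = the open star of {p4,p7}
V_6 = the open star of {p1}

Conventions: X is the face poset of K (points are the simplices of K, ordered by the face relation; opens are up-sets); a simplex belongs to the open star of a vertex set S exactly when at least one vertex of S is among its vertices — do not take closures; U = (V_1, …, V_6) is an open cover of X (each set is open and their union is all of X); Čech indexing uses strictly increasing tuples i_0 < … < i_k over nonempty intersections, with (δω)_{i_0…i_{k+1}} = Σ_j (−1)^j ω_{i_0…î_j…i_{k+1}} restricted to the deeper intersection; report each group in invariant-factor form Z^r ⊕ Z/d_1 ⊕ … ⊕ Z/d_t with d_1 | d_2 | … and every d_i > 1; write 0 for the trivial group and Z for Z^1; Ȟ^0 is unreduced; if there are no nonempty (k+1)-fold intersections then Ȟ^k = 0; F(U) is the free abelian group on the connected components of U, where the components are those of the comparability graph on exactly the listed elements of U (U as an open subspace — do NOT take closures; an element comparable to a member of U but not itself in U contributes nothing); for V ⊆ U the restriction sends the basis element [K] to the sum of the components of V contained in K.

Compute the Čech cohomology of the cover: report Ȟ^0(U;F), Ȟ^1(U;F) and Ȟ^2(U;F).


Ȟ^0 ≅ Z; Ȟ^1 ≅ Z; Ȟ^2 ≅ 0

nonempty intersections:
  V1={{p4},{p5},{p7},{p1,p4},{p1,p7},{p3,p4},{p4,p5},{p4,p6},{p4,p7},{p5,p6},{p1,p4,p7},{p3,p4,p6},{p4,p5,p6}} V2={{p6},{p1,p6},{p2,p6},{p3,p6},{p4,p6},{p5,p6},{p1,p2,p6},{p3,p4,p6},{p4,p5,p6}} V3={{p2},{p4},{p7},{p1,p2},{p1,p4},{p1,p7},{p2,p6},{p3,p4},{p4,p5},{p4,p6},{p4,p7},{p1,p2,p6},{p1,p4,p7},{p3,p4,p6},{p4,p5,p6}} V4={{p3},{p3,p4},{p3,p6},{p3,p4,p6}} V5={{p4},{p7},{p1,p4},{p1,p7},{p3,p4},{p4,p5},{p4,p6},{p4,p7},{p1,p4,p7},{p3,p4,p6},{p4,p5,p6}} V6={{p1},{p1,p2},{p1,p4},{p1,p6},{p1,p7},{p1,p2,p6},{p1,p4,p7}}
  V12={{p4,p6},{p5,p6},{p3,p4,p6},{p4,p5,p6}} V13={{p4},{p7},{p1,p4},{p1,p7},{p3,p4},{p4,p5},{p4,p6},{p4,p7},{p1,p4,p7},{p3,p4,p6},{p4,p5,p6}} V14={{p3,p4},{p3,p4,p6}} V15={{p4},{p7},{p1,p4},{p1,p7},{p3,p4},{p4,p5},{p4,p6},{p4,p7},{p1,p4,p7},{p3,p4,p6},{p4,p5,p6}} V16={{p1,p4},{p1,p7},{p1,p4,p7}} V23={{p2,p6},{p4,p6},{p1,p2,p6},{p3,p4,p6},{p4,p5,p6}} V24={{p3,p6},{p3,p4,p6}} V25={{p4,p6},{p3,p4,p6},{p4,p5,p6}} V26={{p1,p6},{p1,p2,p6}} V34={{p3,p4},{p3,p4,p6}} V35={{p4},{p7},{p1,p4},{p1,p7},{p3,p4},{p4,p5},{p4,p6},{p4,p7},{p1,p4,p7},{p3,p4,p6},{p4,p5,p6}} V36={{p1,p2},{p1,p4},{p1,p7},{p1,p2,p6},{p1,p4,p7}} V45={{p3,p4},{p3,p4,p6}} V56={{p1,p4},{p1,p7},{p1,p4,p7}}
  V123={{p4,p6},{p3,p4,p6},{p4,p5,p6}} V124={{p3,p4,p6}} V125={{p4,p6},{p3,p4,p6},{p4,p5,p6}} V134={{p3,p4},{p3,p4,p6}} V135={{p4},{p7},{p1,p4},{p1,p7},{p3,p4},{p4,p5},{p4,p6},{p4,p7},{p1,p4,p7},{p3,p4,p6},{p4,p5,p6}} V136={{p1,p4},{p1,p7},{p1,p4,p7}} V145={{p3,p4},{p3,p4,p6}} V156={{p1,p4},{p1,p7},{p1,p4,p7}} V234={{p3,p4,p6}} V235={{p4,p6},{p3,p4,p6},{p4,p5,p6}} V236={{p1,p2,p6}} V245={{p3,p4,p6}} V345={{p3,p4},{p3,p4,p6}} V356={{p1,p4},{p1,p7},{p1,p4,p7}}
  V1234={{p3,p4,p6}} V1235={{p4,p6},{p3,p4,p6},{p4,p5,p6}} V1245={{p3,p4,p6}} V1345={{p3,p4},{p3,p4,p6}} V1356={{p1,p4},{p1,p7},{p1,p4,p7}} V2345={{p3,p4,p6}}
  V12345={{p3,p4,p6}}
components per intersection:
  V1: {{p4},{p5},{p7},{p1,p4},{p1,p7},{p3,p4},{p4,p5},{p4,p6},{p4,p7},{p5,p6},{p1,p4,p7},{p3,p4,p6},{p4,p5,p6}}
  V2: {{p6},{p1,p6},{p2,p6},{p3,p6},{p4,p6},{p5,p6},{p1,p2,p6},{p3,p4,p6},{p4,p5,p6}}
  V3: {{p2},{p1,p2},{p2,p6},{p1,p2,p6}} {{p4},{p7},{p1,p4},{p1,p7},{p3,p4},{p4,p5},{p4,p6},{p4,p7},{p1,p4,p7},{p3,p4,p6},{p4,p5,p6}}
  V4: {{p3},{p3,p4},{p3,p6},{p3,p4,p6}}
  V5: {{p4},{p7},{p1,p4},{p1,p7},{p3,p4},{p4,p5},{p4,p6},{p4,p7},{p1,p4,p7},{p3,p4,p6},{p4,p5,p6}}
  V6: {{p1},{p1,p2},{p1,p4},{p1,p6},{p1,p7},{p1,p2,p6},{p1,p4,p7}}
  V12: {{p4,p6},{p5,p6},{p3,p4,p6},{p4,p5,p6}}
  V13: {{p4},{p7},{p1,p4},{p1,p7},{p3,p4},{p4,p5},{p4,p6},{p4,p7},{p1,p4,p7},{p3,p4,p6},{p4,p5,p6}}
  V14: {{p3,p4},{p3,p4,p6}}
  V15: {{p4},{p7},{p1,p4},{p1,p7},{p3,p4},{p4,p5},{p4,p6},{p4,p7},{p1,p4,p7},{p3,p4,p6},{p4,p5,p6}}
  V16: {{p1,p4},{p1,p7},{p1,p4,p7}}
  V23: {{p2,p6},{p1,p2,p6}} {{p4,p6},{p3,p4,p6},{p4,p5,p6}}
  V24: {{p3,p6},{p3,p4,p6}}
  V25: {{p4,p6},{p3,p4,p6},{p4,p5,p6}}
  V26: {{p1,p6},{p1,p2,p6}}
  V34: {{p3,p4},{p3,p4,p6}}
  V35: {{p4},{p7},{p1,p4},{p1,p7},{p3,p4},{p4,p5},{p4,p6},{p4,p7},{p1,p4,p7},{p3,p4,p6},{p4,p5,p6}}
  V36: {{p1,p2},{p1,p2,p6}} {{p1,p4},{p1,p7},{p1,p4,p7}}
  V45: {{p3,p4},{p3,p4,p6}}
  V56: {{p1,p4},{p1,p7},{p1,p4,p7}}
  V123: {{p4,p6},{p3,p4,p6},{p4,p5,p6}}
  V124: {{p3,p4,p6}}
  V125: {{p4,p6},{p3,p4,p6},{p4,p5,p6}}
  V134: {{p3,p4},{p3,p4,p6}}
  V135: {{p4},{p7},{p1,p4},{p1,p7},{p3,p4},{p4,p5},{p4,p6},{p4,p7},{p1,p4,p7},{p3,p4,p6},{p4,p5,p6}}
  V136: {{p1,p4},{p1,p7},{p1,p4,p7}}
  V145: {{p3,p4},{p3,p4,p6}}
  V156: {{p1,p4},{p1,p7},{p1,p4,p7}}
  V234: {{p3,p4,p6}}
  V235: {{p4,p6},{p3,p4,p6},{p4,p5,p6}}
  V236: {{p1,p2,p6}}
  V245: {{p3,p4,p6}}
  V345: {{p3,p4},{p3,p4,p6}}
  V356: {{p1,p4},{p1,p7},{p1,p4,p7}}
  V1234: {{p3,p4,p6}}
  V1235: {{p4,p6},{p3,p4,p6},{p4,p5,p6}}
  V1245: {{p3,p4,p6}}
  V1345: {{p3,p4},{p3,p4,p6}}
  V1356: {{p1,p4},{p1,p7},{p1,p4,p7}}
  V2345: {{p3,p4,p6}}
  V12345: {{p3,p4,p6}}
C dims 7,16,14,6; δ0: rk 6, SNF 1^6; δ1: rk 9, SNF 1^9; δ2: rk 5, SNF 1^5
Ȟ^0: (7−6)−0=1 ⇒ Z
Ȟ^1: (16−9)−6=1 ⇒ Z
Ȟ^2: (14−5)−9=0 ⇒ 0


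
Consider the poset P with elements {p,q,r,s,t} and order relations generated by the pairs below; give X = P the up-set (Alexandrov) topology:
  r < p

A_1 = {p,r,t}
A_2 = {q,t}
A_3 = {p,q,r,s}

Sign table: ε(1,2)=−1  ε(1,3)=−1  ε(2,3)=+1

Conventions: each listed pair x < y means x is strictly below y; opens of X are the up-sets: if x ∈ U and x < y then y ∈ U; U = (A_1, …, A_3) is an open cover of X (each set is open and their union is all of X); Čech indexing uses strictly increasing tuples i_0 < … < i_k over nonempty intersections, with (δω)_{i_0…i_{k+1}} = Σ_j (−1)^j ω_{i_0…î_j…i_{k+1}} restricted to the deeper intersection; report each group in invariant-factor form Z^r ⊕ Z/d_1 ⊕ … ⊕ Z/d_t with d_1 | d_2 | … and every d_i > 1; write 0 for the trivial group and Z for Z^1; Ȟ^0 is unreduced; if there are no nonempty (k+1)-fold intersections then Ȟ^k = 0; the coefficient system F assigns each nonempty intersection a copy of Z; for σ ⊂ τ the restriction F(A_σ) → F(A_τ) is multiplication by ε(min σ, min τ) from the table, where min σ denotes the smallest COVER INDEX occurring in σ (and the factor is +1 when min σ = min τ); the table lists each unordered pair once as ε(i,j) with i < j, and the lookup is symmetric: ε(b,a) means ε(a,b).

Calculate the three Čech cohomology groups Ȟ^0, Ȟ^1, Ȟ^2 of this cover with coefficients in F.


intersection data:
  A12={t} A13={p,r} A23={q}
C dims 3,3; δ0: rk 2, SNF 1^2
Ȟ^0 = (3 − 2) − 0 = 1, so Ȟ^0 ≅ Z
Ȟ^1 = (3 − 0) − 2 = 1, so Ȟ^1 ≅ Z
Ȟ^2 = (0 − 0) − 0 = 0, so Ȟ^2 ≅ 0

Ȟ^0(U;F) ≅ Z,  Ȟ^1(U;F) ≅ Z,  Ȟ^2(U;F) ≅ 0


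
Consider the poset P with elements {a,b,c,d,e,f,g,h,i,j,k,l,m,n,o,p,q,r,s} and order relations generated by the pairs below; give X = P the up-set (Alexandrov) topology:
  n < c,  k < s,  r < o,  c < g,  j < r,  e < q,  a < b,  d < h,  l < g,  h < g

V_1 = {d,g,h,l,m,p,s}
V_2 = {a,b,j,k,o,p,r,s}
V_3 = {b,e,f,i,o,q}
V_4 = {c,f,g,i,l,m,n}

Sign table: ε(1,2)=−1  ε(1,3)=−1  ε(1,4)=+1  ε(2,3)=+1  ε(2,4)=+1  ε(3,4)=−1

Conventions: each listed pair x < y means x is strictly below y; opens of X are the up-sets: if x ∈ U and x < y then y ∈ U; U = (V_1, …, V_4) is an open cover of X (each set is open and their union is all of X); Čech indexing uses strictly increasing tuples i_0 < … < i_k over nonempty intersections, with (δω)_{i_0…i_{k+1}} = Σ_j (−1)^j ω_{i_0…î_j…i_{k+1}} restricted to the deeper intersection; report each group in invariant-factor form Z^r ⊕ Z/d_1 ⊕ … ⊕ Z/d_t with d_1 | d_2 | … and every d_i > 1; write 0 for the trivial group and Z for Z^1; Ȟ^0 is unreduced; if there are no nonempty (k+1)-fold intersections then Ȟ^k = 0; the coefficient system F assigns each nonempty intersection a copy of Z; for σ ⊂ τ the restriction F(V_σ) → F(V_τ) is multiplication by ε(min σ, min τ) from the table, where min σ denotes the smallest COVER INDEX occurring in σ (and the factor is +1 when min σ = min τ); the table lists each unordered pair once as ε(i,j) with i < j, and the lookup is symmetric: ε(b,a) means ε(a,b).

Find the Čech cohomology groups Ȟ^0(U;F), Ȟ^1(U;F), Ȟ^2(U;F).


Ȟ^0 = Z,  Ȟ^1 = Z,  Ȟ^2 = 0

nerve simplices:
  V12={p,s} V14={g,l,m} V23={b,o} V34={f,i}
C dims 4,4; δ0: rk 3, SNF 1^3
degree 0: 4−3−0 = 1 → Ȟ^0 ≅ Z
degree 1: 4−0−3 = 1 → Ȟ^1 ≅ Z
degree 2: 0−0−0 = 0 → Ȟ^2 ≅ 0


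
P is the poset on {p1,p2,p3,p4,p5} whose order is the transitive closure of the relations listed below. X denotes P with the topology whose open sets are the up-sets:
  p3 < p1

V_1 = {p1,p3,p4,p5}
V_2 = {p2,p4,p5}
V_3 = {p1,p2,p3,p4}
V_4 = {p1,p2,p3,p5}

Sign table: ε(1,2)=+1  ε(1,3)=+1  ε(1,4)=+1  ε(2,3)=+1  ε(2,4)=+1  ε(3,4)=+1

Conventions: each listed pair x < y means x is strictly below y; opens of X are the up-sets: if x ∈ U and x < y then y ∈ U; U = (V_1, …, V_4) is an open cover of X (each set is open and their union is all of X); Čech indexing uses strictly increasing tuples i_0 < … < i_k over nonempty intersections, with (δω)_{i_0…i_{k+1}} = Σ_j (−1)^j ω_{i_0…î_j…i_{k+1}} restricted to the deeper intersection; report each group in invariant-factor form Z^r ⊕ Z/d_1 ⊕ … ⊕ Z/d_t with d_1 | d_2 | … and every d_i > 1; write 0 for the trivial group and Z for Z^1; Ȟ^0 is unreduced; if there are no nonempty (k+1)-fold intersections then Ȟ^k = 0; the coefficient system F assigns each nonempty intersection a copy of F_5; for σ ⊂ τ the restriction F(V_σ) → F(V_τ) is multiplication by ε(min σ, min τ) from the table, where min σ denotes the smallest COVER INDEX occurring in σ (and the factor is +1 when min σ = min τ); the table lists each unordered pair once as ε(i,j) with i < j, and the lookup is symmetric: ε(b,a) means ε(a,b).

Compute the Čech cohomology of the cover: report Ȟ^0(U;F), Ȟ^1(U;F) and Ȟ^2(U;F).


nonempty intersections:
  V12={p4,p5} V13={p1,p3,p4} V14={p1,p3,p5} V23={p2,p4} V24={p2,p5} V34={p1,p2,p3}
  V123={p4} V124={p5} V134={p1,p3} V234={p2}
C dims 4,6,4; δ0: rk_F5 3; δ1: rk_F5 3
Ȟ^0: (4−3)−0=1 ⇒ Z/5
Ȟ^1: (6−3)−3=0 ⇒ 0
Ȟ^2: (4−0)−3=1 ⇒ Z/5

Ȟ^0 = Z/5, Ȟ^1 = 0, Ȟ^2 = Z/5


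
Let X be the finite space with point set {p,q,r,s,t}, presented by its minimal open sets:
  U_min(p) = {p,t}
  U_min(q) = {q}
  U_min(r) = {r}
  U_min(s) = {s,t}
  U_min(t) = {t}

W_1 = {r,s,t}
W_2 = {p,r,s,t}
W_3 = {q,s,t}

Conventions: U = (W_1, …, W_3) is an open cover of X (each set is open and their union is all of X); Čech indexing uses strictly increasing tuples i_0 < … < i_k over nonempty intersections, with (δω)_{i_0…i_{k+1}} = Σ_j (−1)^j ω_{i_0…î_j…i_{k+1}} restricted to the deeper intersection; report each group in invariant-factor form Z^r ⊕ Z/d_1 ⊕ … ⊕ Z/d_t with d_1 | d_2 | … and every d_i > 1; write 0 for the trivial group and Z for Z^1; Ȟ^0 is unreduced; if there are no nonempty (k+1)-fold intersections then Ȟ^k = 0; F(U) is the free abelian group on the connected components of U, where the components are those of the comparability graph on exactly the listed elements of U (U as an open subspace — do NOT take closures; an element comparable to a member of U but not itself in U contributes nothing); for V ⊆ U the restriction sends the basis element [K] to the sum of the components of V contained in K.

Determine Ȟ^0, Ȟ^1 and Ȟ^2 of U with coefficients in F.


Ȟ^0(U;F) ≅ Z^3; Ȟ^1(U;F) ≅ 0; Ȟ^2(U;F) ≅ 0

cover nerve:
  W12={r,s,t} W13={s,t} W23={s,t}
  W123={s,t}
components per intersection:
  W1: {r} {s,t}
  W2: {p,s,t} {r}
  W3: {q} {s,t}
  W12: {r} {s,t}
  W13: {s,t}
  W23: {s,t}
  W123: {s,t}
C dims 6,4,1; δ0: rk 3, SNF 1^3; δ1: rk 1, SNF 1^1
Ȟ^0: (6−3)−0=3 ⇒ Z^3
Ȟ^1: (4−1)−3=0 ⇒ 0
Ȟ^2: (1−0)−1=0 ⇒ 0


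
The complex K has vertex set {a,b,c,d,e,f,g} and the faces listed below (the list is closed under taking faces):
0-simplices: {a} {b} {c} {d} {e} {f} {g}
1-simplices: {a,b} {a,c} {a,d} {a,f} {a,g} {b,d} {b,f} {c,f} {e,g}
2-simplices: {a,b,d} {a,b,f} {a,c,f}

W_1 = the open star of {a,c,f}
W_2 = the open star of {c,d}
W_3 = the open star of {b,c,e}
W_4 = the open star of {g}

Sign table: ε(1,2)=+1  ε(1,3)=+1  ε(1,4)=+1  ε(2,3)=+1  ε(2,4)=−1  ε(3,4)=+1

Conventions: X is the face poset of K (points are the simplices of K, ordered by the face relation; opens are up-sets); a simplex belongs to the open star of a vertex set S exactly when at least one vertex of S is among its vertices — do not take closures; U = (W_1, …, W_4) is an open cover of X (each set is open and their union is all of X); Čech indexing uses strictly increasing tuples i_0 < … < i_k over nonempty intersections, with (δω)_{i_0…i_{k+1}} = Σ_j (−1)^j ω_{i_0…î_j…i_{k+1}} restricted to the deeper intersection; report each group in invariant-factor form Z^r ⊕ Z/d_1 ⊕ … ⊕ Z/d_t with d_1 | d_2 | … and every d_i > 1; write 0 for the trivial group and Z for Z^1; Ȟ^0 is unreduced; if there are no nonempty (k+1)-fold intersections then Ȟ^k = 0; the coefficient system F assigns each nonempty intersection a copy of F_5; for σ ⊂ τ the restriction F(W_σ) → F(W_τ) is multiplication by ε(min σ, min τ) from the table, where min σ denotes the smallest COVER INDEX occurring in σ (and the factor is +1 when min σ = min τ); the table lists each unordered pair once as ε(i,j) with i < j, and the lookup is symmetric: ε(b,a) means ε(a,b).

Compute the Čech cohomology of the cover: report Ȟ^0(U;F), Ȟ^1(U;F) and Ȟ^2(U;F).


cover nerve:
  W1={{a},{c},{f},{a,b},{a,c},{a,d},{a,f},{a,g},{b,f},{c,f},{a,b,d},{a,b,f},{a,c,f}} W2={{c},{d},{a,c},{a,d},{b,d},{c,f},{a,b,d},{a,c,f}} W3={{b},{c},{e},{a,b},{a,c},{b,d},{b,f},{c,f},{e,g},{a,b,d},{a,b,f},{a,c,f}} W4={{g},{a,g},{e,g}}
  W12={{c},{a,c},{a,d},{c,f},{a,b,d},{a,c,f}} W13={{c},{a,b},{a,c},{b,f},{c,f},{a,b,d},{a,b,f},{a,c,f}} W14={{a,g}} W23={{c},{a,c},{b,d},{c,f},{a,b,d},{a,c,f}} W34={{e,g}}
  W123={{c},{a,c},{c,f},{a,b,d},{a,c,f}}
C dims 4,5,1; δ0: rk_F5 3; δ1: rk_F5 1
Ȟ^0: (4−3)−0=1 ⇒ Z/5
Ȟ^1: (5−1)−3=1 ⇒ Z/5
Ȟ^2: (1−0)−1=0 ⇒ 0

Ȟ^0 ≅ Z/5; Ȟ^1 ≅ Z/5; Ȟ^2 ≅ 0


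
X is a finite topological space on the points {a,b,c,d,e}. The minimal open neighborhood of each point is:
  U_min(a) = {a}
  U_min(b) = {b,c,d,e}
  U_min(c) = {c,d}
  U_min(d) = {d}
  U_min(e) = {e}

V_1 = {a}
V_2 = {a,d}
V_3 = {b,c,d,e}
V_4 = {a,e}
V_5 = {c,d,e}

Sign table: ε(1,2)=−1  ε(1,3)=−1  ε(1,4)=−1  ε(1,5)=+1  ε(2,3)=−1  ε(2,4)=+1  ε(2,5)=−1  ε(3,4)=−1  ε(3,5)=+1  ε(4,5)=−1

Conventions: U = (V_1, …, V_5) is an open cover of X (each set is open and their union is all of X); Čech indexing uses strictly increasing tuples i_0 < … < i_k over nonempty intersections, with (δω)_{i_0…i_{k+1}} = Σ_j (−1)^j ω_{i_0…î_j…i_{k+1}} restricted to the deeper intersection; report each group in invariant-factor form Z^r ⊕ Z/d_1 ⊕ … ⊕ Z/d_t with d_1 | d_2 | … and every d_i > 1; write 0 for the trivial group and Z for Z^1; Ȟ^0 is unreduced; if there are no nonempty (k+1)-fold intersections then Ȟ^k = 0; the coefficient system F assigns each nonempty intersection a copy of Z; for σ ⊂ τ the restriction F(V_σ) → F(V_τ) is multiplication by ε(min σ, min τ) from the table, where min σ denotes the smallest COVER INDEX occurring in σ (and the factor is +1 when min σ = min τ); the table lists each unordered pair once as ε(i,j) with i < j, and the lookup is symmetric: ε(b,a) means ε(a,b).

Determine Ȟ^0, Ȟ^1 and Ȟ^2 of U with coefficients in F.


nerve of the cover:
  V12={a} V14={a} V23={d} V24={a} V25={d} V34={e} V35={c,d,e} V45={e}
  V124={a} V235={d} V345={e}
C dims 5,8,3; δ0: rk 4, SNF 1^4; δ1: rk 3, SNF 1^3
Ȟ^0 = (5 − 4) − 0 = 1, so Ȟ^0 ≅ Z
Ȟ^1 = (8 − 3) − 4 = 1, so Ȟ^1 ≅ Z
Ȟ^2 = (3 − 0) − 3 = 0, so Ȟ^2 ≅ 0

Ȟ^0(U;F) ≅ Z, Ȟ^1(U;F) ≅ Z, Ȟ^2(U;F) ≅ 0


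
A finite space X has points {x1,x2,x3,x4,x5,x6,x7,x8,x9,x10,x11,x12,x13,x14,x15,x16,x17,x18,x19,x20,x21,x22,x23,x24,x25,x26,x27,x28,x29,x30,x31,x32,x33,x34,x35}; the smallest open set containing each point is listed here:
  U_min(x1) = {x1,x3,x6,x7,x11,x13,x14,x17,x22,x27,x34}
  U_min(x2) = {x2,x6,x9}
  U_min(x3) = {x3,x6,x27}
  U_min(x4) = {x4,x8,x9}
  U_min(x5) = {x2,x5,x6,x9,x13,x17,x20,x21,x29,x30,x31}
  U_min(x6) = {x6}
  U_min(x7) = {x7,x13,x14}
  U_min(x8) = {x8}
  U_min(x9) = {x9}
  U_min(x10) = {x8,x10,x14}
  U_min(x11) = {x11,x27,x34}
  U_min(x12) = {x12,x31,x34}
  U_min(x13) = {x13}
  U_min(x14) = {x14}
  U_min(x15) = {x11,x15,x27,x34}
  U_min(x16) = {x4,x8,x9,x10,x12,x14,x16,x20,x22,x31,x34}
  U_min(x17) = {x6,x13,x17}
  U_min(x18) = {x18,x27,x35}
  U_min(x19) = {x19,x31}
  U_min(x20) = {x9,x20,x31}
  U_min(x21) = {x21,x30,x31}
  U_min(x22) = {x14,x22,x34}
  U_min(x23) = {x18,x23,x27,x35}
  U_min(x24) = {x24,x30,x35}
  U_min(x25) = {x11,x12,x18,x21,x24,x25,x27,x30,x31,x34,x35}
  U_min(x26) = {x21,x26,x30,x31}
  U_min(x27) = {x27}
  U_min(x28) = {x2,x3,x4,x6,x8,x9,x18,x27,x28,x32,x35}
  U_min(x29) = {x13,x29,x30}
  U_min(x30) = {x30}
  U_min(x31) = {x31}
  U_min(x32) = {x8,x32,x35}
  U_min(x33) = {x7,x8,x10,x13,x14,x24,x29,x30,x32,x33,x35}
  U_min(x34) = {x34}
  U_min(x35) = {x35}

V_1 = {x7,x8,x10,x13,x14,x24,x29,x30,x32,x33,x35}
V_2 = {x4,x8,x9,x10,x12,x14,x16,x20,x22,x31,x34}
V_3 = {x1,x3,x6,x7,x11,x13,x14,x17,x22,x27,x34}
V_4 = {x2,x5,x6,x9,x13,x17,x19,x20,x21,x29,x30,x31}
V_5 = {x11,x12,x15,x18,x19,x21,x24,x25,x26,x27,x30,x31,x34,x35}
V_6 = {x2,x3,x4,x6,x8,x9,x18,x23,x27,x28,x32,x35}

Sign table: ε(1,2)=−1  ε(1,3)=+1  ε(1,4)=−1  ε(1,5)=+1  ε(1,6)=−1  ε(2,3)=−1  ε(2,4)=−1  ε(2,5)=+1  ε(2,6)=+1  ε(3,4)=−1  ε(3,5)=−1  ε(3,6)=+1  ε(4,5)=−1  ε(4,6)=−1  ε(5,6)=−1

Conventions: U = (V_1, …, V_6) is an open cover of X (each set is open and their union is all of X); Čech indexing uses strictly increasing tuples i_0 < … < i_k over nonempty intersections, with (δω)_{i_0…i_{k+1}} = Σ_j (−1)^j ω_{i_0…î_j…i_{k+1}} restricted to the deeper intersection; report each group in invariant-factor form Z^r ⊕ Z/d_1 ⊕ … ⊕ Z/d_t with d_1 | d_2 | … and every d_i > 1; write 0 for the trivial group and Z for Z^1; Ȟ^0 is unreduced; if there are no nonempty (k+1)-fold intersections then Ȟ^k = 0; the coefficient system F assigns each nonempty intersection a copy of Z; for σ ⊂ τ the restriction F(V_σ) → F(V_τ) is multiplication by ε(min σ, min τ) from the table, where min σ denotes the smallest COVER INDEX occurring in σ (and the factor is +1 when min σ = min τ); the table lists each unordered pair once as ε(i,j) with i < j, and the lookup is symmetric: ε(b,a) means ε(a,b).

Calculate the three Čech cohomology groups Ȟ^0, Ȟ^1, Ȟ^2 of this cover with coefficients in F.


Ȟ^0 = 0, Ȟ^1 = Z/2 and Ȟ^2 = Z

nonempty intersections:
  V12={x8,x10,x14} V13={x7,x13,x14} V14={x13,x29,x30} V15={x24,x30,x35} V16={x8,x32,x35} V23={x14,x22,x34} V24={x9,x20,x31} V25={x12,x31,x34} V26={x4,x8,x9} V34={x6,x13,x17} V35={x11,x27,x34} V36={x3,x6,x27} V45={x19,x21,x30,x31} V46={x2,x6,x9} V56={x18,x27,x35}
  V123={x14} V126={x8} V134={x13} V145={x30} V156={x35} V235={x34} V245={x31} V246={x9} V346={x6} V356={x27}
C dims 6,15,10; δ0: rk 6, SNF 1^5·2; δ1: rk 9, SNF 1^9
Ȟ^0: (6−6)−0=0 ⇒ 0
Ȟ^1: (15−9)−6=0 plus torsion [2] ⇒ Z/2
Ȟ^2: (10−0)−9=1 ⇒ Z


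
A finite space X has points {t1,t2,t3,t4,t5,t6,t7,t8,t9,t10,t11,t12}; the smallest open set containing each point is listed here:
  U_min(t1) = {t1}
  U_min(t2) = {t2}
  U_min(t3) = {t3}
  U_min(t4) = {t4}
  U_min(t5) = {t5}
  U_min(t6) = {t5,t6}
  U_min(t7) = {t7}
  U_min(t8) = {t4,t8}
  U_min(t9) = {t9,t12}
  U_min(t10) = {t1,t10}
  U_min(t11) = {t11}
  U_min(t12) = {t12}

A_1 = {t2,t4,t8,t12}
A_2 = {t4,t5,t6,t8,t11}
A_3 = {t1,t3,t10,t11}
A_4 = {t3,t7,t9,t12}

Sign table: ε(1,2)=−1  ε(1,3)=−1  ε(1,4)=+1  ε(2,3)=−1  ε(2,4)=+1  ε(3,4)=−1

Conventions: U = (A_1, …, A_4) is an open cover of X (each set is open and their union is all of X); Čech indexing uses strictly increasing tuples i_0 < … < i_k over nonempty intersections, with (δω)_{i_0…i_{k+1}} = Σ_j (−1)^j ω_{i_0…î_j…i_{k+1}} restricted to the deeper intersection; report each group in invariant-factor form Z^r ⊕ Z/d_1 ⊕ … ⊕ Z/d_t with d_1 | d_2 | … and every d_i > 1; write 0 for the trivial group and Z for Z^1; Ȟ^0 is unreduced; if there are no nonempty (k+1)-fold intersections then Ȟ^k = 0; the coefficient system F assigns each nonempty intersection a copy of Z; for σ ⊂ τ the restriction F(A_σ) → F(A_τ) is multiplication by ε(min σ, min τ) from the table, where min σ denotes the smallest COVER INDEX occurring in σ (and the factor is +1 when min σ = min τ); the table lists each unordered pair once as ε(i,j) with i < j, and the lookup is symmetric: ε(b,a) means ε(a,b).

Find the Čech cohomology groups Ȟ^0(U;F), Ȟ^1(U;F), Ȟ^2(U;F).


Ȟ^0(U;F) ≅ 0; Ȟ^1(U;F) ≅ Z/2; Ȟ^2(U;F) ≅ 0

nerve of the cover:
  A12={t4,t8} A14={t12} A23={t11} A34={t3}
C dims 4,4; δ0: rk 4, SNF 1^3·2
Ȟ^0 = (4 − 4) − 0 = 0, so Ȟ^0 ≅ 0
Ȟ^1 = (4 − 0) − 4 = 0 plus torsion [2], so Ȟ^1 ≅ Z/2
Ȟ^2 = (0 − 0) − 0 = 0, so Ȟ^2 ≅ 0


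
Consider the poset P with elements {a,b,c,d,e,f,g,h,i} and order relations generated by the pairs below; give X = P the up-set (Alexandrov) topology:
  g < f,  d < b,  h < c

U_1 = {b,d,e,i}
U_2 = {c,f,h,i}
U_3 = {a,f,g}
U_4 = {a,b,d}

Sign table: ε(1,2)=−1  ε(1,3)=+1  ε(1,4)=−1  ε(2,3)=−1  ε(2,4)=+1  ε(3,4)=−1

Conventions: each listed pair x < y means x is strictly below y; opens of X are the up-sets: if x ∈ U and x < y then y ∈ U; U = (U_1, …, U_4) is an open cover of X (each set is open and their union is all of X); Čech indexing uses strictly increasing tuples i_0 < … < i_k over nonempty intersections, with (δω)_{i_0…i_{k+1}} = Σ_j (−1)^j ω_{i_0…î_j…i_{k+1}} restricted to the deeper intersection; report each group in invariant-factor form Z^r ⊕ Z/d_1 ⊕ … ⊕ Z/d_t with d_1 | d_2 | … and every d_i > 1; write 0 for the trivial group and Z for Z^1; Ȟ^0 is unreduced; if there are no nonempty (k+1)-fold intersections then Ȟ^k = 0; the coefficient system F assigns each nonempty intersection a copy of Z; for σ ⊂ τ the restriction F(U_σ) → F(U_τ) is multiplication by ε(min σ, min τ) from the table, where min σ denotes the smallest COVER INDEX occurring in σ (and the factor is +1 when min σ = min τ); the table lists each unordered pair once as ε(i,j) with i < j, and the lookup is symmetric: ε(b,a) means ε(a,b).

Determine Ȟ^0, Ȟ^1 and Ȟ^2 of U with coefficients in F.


Ȟ^0(U;F) ≅ Z,  Ȟ^1(U;F) ≅ Z,  Ȟ^2(U;F) ≅ 0

nonempty overlaps:
  U12={i} U14={b,d} U23={f} U34={a}
C dims 4,4; δ0: rk 3, SNF 1^3
degree 0: 4−3−0 = 1 → Ȟ^0 ≅ Z
degree 1: 4−0−3 = 1 → Ȟ^1 ≅ Z
degree 2: 0−0−0 = 0 → Ȟ^2 ≅ 0


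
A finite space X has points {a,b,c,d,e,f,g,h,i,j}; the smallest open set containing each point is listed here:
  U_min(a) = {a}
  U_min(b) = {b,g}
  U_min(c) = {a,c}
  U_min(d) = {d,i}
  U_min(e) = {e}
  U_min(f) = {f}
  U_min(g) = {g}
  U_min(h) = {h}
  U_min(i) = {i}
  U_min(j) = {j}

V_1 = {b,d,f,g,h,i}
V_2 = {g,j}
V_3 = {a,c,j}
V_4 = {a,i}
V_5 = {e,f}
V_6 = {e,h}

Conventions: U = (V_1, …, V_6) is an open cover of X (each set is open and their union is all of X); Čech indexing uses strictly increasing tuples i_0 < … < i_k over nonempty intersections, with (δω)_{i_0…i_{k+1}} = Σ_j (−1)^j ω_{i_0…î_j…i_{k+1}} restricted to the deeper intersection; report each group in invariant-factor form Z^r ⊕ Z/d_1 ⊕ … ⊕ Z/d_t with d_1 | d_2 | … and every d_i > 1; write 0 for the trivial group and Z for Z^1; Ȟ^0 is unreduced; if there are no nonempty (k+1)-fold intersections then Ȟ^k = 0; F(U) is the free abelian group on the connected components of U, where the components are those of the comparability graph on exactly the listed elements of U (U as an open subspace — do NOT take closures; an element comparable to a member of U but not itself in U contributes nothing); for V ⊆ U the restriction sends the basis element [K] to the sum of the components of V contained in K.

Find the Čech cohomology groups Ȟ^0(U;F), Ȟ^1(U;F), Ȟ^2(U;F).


Ȟ^0 ≅ Z^7; Ȟ^1 ≅ 0; Ȟ^2 ≅ 0

nerve of the cover:
  V12={g} V14={i} V15={f} V16={h} V23={j} V34={a} V56={e}
components per intersection:
  V1: {b,g} {d,i} {f} {h}
  V2: {g} {j}
  V3: {a,c} {j}
  V4: {a} {i}
  V5: {e} {f}
  V6: {e} {h}
  V12: {g}
  V14: {i}
  V15: {f}
  V16: {h}
  V23: {j}
  V34: {a}
  V56: {e}
C dims 14,7; δ0: rk 7, SNF 1^7
Ȟ^0 = (14 − 7) − 0 = 7, so Ȟ^0 ≅ Z^7
Ȟ^1 = (7 − 0) − 7 = 0, so Ȟ^1 ≅ 0
Ȟ^2 = (0 − 0) − 0 = 0, so Ȟ^2 ≅ 0


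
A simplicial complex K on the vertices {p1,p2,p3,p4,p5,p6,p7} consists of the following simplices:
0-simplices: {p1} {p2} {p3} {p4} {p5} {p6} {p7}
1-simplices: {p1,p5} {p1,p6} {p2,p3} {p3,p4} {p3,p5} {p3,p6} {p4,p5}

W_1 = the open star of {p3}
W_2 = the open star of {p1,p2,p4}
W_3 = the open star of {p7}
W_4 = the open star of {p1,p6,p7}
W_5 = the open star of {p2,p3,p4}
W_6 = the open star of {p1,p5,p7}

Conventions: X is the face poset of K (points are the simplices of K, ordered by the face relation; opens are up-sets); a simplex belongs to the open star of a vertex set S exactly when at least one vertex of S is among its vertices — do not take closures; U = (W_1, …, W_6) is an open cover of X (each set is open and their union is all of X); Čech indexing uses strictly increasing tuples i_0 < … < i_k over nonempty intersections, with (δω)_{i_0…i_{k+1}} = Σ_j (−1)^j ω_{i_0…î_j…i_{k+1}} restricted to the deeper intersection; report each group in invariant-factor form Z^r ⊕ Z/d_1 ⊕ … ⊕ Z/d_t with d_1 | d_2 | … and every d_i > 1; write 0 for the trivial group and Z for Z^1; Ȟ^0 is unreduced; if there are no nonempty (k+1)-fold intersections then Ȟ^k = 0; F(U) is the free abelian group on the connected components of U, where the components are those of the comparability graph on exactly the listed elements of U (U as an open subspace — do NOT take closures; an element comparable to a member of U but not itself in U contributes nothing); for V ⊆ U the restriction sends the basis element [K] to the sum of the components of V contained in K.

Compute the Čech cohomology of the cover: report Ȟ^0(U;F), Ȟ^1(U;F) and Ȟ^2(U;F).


Ȟ^0 = Z^2, Ȟ^1 = Z^2 and Ȟ^2 = 0

cover nerve:
  W1={{p3},{p2,p3},{p3,p4},{p3,p5},{p3,p6}} W2={{p1},{p2},{p4},{p1,p5},{p1,p6},{p2,p3},{p3,p4},{p4,p5}} W3={{p7}} W4={{p1},{p6},{p7},{p1,p5},{p1,p6},{p3,p6}} W5={{p2},{p3},{p4},{p2,p3},{p3,p4},{p3,p5},{p3,p6},{p4,p5}} W6={{p1},{p5},{p7},{p1,p5},{p1,p6},{p3,p5},{p4,p5}}
  W12={{p2,p3},{p3,p4}} W14={{p3,p6}} W15={{p3},{p2,p3},{p3,p4},{p3,p5},{p3,p6}} W16={{p3,p5}} W24={{p1},{p1,p5},{p1,p6}} W25={{p2},{p4},{p2,p3},{p3,p4},{p4,p5}} W26={{p1},{p1,p5},{p1,p6},{p4,p5}} W34={{p7}} W36={{p7}} W45={{p3,p6}} W46={{p1},{p7},{p1,p5},{p1,p6}} W56={{p3,p5},{p4,p5}}
  W125={{p2,p3},{p3,p4}} W145={{p3,p6}} W156={{p3,p5}} W246={{p1},{p1,p5},{p1,p6}} W256={{p4,p5}} W346={{p7}}
components per intersection:
  W1: {{p3},{p2,p3},{p3,p4},{p3,p5},{p3,p6}}
  W2: {{p1},{p1,p5},{p1,p6}} {{p2},{p2,p3}} {{p4},{p3,p4},{p4,p5}}
  W3: {{p7}}
  W4: {{p1},{p6},{p1,p5},{p1,p6},{p3,p6}} {{p7}}
  W5: {{p2},{p3},{p4},{p2,p3},{p3,p4},{p3,p5},{p3,p6},{p4,p5}}
  W6: {{p1},{p5},{p1,p5},{p1,p6},{p3,p5},{p4,p5}} {{p7}}
  W12: {{p2,p3}} {{p3,p4}}
  W14: {{p3,p6}}
  W15: {{p3},{p2,p3},{p3,p4},{p3,p5},{p3,p6}}
  W16: {{p3,p5}}
  W24: {{p1},{p1,p5},{p1,p6}}
  W25: {{p2},{p2,p3}} {{p4},{p3,p4},{p4,p5}}
  W26: {{p1},{p1,p5},{p1,p6}} {{p4,p5}}
  W34: {{p7}}
  W36: {{p7}}
  W45: {{p3,p6}}
  W46: {{p1},{p1,p5},{p1,p6}} {{p7}}
  W56: {{p3,p5}} {{p4,p5}}
  W125: {{p2,p3}} {{p3,p4}}
  W145: {{p3,p6}}
  W156: {{p3,p5}}
  W246: {{p1},{p1,p5},{p1,p6}}
  W256: {{p4,p5}}
  W346: {{p7}}
C dims 10,17,7; δ0: rk 8, SNF 1^8; δ1: rk 7, SNF 1^7
Ȟ^0: (10−8)−0=2 ⇒ Z^2
Ȟ^1: (17−7)−8=2 ⇒ Z^2
Ȟ^2: (7−0)−7=0 ⇒ 0


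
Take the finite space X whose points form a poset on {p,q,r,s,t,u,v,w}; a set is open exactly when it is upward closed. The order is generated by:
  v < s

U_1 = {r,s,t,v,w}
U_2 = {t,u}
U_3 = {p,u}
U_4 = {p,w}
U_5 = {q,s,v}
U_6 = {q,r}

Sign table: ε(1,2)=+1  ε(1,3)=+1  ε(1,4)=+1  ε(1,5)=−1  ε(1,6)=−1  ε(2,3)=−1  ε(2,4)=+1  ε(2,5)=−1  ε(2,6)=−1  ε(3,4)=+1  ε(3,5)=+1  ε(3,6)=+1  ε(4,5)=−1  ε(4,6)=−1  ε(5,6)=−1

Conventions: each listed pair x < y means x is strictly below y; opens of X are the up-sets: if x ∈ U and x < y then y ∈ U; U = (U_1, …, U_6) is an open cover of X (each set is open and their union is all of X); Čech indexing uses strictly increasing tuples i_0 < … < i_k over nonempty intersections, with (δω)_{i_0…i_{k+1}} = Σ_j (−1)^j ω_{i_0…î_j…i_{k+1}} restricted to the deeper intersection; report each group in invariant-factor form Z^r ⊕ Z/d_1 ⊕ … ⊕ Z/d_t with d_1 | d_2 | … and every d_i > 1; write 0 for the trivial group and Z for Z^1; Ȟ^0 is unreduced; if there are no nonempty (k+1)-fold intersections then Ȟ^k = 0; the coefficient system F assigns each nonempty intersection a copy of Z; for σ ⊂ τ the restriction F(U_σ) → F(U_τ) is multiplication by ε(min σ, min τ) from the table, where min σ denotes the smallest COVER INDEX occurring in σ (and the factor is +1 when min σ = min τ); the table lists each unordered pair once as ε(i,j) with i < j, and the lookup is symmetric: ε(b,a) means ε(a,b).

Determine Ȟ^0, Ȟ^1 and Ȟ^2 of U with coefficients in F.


nerve simplices:
  U12={t} U14={w} U15={s,v} U16={r} U23={u} U34={p} U56={q}
C dims 6,7; δ0: rk 6, SNF 1^5·2
degree 0: 6−6−0 = 0 → Ȟ^0 ≅ 0
degree 1: 7−0−6 = 1 plus torsion [2] → Ȟ^1 ≅ Z ⊕ Z/2
degree 2: 0−0−0 = 0 → Ȟ^2 ≅ 0

Ȟ^0 = 0,  Ȟ^1 = Z ⊕ Z/2,  Ȟ^2 = 0


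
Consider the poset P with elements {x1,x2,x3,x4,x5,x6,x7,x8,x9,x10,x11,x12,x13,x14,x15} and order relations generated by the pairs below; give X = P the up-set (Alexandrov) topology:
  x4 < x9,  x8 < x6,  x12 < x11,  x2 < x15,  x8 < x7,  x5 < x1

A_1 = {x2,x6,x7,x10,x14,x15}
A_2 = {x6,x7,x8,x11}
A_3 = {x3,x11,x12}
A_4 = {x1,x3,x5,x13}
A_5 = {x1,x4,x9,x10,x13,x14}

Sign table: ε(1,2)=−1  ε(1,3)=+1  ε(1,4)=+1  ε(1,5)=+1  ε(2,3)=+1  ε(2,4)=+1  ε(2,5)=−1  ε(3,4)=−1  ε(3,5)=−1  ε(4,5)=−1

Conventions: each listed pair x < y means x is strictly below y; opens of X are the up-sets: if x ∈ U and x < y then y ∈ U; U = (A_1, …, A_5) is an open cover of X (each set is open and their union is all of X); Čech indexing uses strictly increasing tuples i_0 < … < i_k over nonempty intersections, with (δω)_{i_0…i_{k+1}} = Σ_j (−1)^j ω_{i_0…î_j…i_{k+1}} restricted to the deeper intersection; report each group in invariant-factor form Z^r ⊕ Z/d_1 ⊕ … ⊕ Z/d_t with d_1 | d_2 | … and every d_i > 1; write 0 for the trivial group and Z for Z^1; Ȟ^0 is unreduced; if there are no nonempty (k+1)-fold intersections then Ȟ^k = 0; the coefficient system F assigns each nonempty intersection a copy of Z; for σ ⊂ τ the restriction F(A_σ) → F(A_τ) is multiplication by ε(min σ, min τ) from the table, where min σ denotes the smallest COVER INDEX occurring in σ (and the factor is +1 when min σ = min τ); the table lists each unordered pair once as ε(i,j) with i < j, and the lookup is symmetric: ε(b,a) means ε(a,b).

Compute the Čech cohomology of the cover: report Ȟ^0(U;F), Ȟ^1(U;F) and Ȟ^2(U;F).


Ȟ^0(U;F) ≅ 0, Ȟ^1(U;F) ≅ Z/2 and Ȟ^2(U;F) ≅ 0

cover nerve:
  A12={x6,x7} A15={x10,x14} A23={x11} A34={x3} A45={x1,x13}
C dims 5,5; δ0: rk 5, SNF 1^4·2
Ȟ^0: (5−5)−0=0 ⇒ 0
Ȟ^1: (5−0)−5=0 plus torsion [2] ⇒ Z/2
Ȟ^2: (0−0)−0=0 ⇒ 0


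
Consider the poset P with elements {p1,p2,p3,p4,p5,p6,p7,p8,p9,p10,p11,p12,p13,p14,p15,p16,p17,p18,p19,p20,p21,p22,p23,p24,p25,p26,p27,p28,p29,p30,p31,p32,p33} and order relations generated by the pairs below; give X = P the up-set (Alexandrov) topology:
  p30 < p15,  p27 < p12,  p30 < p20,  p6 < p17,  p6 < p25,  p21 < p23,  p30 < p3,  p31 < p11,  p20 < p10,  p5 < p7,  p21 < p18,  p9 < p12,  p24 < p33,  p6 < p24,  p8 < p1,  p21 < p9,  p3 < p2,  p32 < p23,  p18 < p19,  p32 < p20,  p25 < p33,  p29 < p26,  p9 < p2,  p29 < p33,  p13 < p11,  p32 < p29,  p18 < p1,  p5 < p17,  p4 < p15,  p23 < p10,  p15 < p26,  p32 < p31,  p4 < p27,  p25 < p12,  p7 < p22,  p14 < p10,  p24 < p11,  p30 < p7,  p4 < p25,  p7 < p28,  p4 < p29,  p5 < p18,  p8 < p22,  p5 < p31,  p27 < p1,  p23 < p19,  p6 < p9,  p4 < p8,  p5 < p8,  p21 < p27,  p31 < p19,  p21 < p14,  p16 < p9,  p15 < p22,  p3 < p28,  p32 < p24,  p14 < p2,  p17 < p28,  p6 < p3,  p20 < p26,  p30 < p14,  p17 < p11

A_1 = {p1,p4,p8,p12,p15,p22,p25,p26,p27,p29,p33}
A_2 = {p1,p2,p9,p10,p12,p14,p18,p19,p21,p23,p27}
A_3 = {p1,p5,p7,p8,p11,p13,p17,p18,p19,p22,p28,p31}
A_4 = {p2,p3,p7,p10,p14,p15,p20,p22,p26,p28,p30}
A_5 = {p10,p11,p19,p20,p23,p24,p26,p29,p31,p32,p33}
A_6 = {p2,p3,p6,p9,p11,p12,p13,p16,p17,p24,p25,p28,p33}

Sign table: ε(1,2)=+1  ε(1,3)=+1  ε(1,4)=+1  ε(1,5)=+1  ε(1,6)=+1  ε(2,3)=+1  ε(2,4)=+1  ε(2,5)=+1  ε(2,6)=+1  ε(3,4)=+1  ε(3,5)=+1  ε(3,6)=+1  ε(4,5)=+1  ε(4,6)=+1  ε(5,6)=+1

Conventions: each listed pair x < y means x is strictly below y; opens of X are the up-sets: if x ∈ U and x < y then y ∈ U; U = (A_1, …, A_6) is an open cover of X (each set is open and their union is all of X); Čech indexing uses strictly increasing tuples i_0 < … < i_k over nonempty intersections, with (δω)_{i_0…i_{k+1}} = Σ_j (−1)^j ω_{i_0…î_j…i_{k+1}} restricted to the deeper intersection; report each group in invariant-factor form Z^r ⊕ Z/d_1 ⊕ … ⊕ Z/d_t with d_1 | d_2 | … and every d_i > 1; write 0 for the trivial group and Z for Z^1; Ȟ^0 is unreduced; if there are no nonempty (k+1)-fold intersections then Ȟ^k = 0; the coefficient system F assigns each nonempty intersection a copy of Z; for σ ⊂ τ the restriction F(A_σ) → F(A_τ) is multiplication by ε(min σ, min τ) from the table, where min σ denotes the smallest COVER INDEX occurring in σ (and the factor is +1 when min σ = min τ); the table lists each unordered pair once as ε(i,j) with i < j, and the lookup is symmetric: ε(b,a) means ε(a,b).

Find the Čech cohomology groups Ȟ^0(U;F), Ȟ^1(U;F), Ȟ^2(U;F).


nonempty overlaps:
  A12={p1,p12,p27} A13={p1,p8,p22} A14={p15,p22,p26} A15={p26,p29,p33} A16={p12,p25,p33} A23={p1,p18,p19} A24={p2,p10,p14} A25={p10,p19,p23} A26={p2,p9,p12} A34={p7,p22,p28} A35={p11,p19,p31} A36={p11,p13,p17,p28} A45={p10,p20,p26} A46={p2,p3,p28} A56={p11,p24,p33}
  A123={p1} A126={p12} A134={p22} A145={p26} A156={p33} A235={p19} A245={p10} A246={p2} A346={p28} A356={p11}
C dims 6,15,10; δ0: rk 5, SNF 1^5; δ1: rk 10, SNF 1^9·2
degree 0: 6−5−0 = 1 → Ȟ^0 ≅ Z
degree 1: 15−10−5 = 0 → Ȟ^1 ≅ 0
degree 2: 10−0−10 = 0 plus torsion [2] → Ȟ^2 ≅ Z/2

Ȟ^0 ≅ Z, Ȟ^1 ≅ 0 and Ȟ^2 ≅ Z/2


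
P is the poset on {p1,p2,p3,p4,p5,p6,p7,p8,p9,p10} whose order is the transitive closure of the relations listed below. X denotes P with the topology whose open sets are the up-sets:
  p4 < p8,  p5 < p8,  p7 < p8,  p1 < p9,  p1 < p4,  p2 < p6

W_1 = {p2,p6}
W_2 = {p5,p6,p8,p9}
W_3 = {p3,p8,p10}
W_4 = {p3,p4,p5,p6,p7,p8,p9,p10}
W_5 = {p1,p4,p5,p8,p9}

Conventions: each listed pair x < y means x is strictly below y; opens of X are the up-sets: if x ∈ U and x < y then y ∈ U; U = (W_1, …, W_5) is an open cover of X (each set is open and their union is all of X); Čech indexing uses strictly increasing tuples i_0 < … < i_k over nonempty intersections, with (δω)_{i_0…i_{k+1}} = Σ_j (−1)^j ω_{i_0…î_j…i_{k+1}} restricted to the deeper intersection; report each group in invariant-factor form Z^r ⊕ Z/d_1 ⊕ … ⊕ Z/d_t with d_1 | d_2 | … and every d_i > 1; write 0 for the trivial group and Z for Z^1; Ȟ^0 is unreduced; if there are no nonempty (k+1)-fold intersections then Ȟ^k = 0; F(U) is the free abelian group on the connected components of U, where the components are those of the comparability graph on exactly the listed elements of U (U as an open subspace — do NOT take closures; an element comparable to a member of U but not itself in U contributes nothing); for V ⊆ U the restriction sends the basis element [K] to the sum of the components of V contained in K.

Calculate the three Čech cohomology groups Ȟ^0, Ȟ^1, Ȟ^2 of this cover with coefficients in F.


Ȟ^0(U;F) ≅ Z^4,  Ȟ^1(U;F) ≅ 0,  Ȟ^2(U;F) ≅ 0

nonempty intersections:
  W12={p6} W14={p6} W23={p8} W24={p5,p6,p8,p9} W25={p5,p8,p9} W34={p3,p8,p10} W35={p8} W45={p4,p5,p8,p9}
  W124={p6} W234={p8} W235={p8} W245={p5,p8,p9} W345={p8}
  W2345={p8}
components per intersection:
  W1: {p2,p6}
  W2: {p5,p8} {p6} {p9}
  W3: {p3} {p8} {p10}
  W4: {p3} {p4,p5,p7,p8} {p6} {p9} {p10}
  W5: {p1,p4,p5,p8,p9}
  W12: {p6}
  W14: {p6}
  W23: {p8}
  W24: {p5,p8} {p6} {p9}
  W25: {p5,p8} {p9}
  W34: {p3} {p8} {p10}
  W35: {p8}
  W45: {p4,p5,p8} {p9}
  W124: {p6}
  W234: {p8}
  W235: {p8}
  W245: {p5,p8} {p9}
  W345: {p8}
  W2345: {p8}
C dims 13,14,6,1; δ0: rk 9, SNF 1^9; δ1: rk 5, SNF 1^5; δ2: rk 1, SNF 1^1
Ȟ^0: (13−9)−0=4 ⇒ Z^4
Ȟ^1: (14−5)−9=0 ⇒ 0
Ȟ^2: (6−1)−5=0 ⇒ 0


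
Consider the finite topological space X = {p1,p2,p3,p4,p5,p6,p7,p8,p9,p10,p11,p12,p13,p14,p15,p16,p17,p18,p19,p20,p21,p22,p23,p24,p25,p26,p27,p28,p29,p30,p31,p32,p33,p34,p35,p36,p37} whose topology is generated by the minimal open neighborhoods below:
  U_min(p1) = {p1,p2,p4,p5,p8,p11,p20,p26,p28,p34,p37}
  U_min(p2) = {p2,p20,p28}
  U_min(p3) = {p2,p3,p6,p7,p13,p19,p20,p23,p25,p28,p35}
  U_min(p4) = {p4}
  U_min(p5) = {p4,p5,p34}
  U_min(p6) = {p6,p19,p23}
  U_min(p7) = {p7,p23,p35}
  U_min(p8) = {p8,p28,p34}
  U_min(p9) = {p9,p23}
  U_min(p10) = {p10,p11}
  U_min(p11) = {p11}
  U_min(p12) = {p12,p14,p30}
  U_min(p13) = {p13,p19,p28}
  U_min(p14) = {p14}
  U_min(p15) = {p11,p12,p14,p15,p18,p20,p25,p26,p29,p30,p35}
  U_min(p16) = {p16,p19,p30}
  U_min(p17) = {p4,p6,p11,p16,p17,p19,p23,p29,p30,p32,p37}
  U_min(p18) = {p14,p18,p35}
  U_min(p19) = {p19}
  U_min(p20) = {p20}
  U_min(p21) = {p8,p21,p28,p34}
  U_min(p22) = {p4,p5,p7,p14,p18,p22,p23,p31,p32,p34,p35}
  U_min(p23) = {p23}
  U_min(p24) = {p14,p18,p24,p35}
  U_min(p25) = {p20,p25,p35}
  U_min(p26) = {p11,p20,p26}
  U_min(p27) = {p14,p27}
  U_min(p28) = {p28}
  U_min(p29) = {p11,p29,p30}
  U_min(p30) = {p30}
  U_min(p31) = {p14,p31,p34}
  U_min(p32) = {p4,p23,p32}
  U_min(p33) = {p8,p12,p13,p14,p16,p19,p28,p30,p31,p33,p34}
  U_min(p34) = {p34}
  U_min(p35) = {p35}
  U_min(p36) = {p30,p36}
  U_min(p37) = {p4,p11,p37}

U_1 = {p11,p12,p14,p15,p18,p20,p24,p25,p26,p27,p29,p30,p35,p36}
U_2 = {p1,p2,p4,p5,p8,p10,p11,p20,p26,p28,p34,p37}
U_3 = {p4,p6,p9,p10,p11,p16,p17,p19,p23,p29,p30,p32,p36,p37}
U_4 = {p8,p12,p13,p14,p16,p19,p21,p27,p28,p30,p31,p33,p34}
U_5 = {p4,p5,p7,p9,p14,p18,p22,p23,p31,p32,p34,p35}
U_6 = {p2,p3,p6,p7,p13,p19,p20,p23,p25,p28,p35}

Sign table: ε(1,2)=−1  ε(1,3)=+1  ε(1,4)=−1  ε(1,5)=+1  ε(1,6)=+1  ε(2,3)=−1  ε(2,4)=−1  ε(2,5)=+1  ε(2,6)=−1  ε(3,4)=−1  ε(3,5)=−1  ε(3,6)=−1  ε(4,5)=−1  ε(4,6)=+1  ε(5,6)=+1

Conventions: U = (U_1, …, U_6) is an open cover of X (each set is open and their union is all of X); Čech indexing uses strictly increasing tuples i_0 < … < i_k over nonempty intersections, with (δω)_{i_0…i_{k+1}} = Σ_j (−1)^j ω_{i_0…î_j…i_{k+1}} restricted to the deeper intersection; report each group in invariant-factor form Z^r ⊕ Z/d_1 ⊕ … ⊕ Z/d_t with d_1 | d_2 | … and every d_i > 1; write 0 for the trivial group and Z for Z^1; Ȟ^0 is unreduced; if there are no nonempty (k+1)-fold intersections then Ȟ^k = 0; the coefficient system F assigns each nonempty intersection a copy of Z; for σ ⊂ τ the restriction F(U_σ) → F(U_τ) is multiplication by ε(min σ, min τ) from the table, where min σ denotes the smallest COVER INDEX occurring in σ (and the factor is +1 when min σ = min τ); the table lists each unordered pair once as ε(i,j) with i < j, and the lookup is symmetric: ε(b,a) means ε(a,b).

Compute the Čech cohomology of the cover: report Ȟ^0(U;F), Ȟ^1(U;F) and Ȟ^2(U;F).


nerve simplices:
  U12={p11,p20,p26} U13={p11,p29,p30,p36} U14={p12,p14,p27,p30} U15={p14,p18,p35} U16={p20,p25,p35} U23={p4,p10,p11,p37} U24={p8,p28,p34} U25={p4,p5,p34} U26={p2,p20,p28} U34={p16,p19,p30} U35={p4,p9,p23,p32} U36={p6,p19,p23} U45={p14,p31,p34} U46={p13,p19,p28} U56={p7,p23,p35}
  U123={p11} U126={p20} U134={p30} U145={p14} U156={p35} U235={p4} U245={p34} U246={p28} U346={p19} U356={p23}
C dims 6,15,10; δ0: rk 6, SNF 1^5·2; δ1: rk 9, SNF 1^9
degree 0: 6−6−0 = 0 → Ȟ^0 ≅ 0
degree 1: 15−9−6 = 0 plus torsion [2] → Ȟ^1 ≅ Z/2
degree 2: 10−0−9 = 1 → Ȟ^2 ≅ Z

Ȟ^0 ≅ 0; Ȟ^1 ≅ Z/2; Ȟ^2 ≅ Z
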